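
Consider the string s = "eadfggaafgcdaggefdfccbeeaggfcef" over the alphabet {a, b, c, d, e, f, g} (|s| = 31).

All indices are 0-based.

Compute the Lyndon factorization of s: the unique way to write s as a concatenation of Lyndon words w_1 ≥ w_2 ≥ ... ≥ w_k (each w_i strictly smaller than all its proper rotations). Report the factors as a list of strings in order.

emit factor 1: 'e' (i=0, period=1)
emit factor 2: 'adfgg' (i=1, period=5)
emit factor 3: 'aafgcdaggefdfccbeeaggfcef' (i=6, period=25)

["e", "adfgg", "aafgcdaggefdfccbeeaggfcef"]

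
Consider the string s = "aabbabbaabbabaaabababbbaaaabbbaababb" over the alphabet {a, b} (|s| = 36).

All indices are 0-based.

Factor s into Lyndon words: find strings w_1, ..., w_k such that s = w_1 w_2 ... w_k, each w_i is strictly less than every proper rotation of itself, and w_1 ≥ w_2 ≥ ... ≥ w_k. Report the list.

emit factor 1: 'aabbabb' (i=0, period=7)
emit factor 2: 'aabbab' (i=7, period=6)
emit factor 3: 'aaabababbb' (i=13, period=10)
emit factor 4: 'aaaabbbaababb' (i=23, period=13)

["aabbabb", "aabbab", "aaabababbb", "aaaabbbaababb"]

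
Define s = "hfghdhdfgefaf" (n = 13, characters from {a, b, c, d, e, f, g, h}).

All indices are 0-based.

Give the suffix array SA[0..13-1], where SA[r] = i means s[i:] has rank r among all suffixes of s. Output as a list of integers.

sorted suffixes:
  #0 SA[0]=11  'af'
  #1 SA[1]=6  'dfgefaf'
  #2 SA[2]=4  'dhdfgefaf'
  #3 SA[3]=9  'efaf'
  #4 SA[4]=12  'f'
  #5 SA[5]=10  'faf'
  #6 SA[6]=7  'fgefaf'
  #7 SA[7]=1  'fghdhdfgefaf'
  #8 SA[8]=8  'gefaf'
  #9 SA[9]=2  'ghdhdfgefaf'
  #10 SA[10]=5  'hdfgefaf'
  #11 SA[11]=3  'hdhdfgefaf'
  #12 SA[12]=0  'hfghdhdfgefaf'

[11, 6, 4, 9, 12, 10, 7, 1, 8, 2, 5, 3, 0]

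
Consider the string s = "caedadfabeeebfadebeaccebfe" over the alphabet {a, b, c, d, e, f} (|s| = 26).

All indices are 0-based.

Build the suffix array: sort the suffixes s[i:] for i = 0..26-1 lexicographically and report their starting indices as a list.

[7, 19, 14, 4, 1, 17, 8, 12, 23, 0, 20, 21, 3, 15, 5, 25, 18, 16, 11, 22, 2, 10, 9, 6, 13, 24]

sorted suffixes:
  #0 SA[0]=7  'abeeebfadebeaccebfe'
  #1 SA[1]=19  'accebfe'
  #2 SA[2]=14  'adebeaccebfe'
  #3 SA[3]=4  'adfabeeebfadebeaccebfe'
  #4 SA[4]=1  'aedadfabeeebfadebeaccebfe'
  #5 SA[5]=17  'beaccebfe'
  #6 SA[6]=8  'beeebfadebeaccebfe'
  #7 SA[7]=12  'bfadebeaccebfe'
  #8 SA[8]=23  'bfe'
  #9 SA[9]=0  'caedadfabeeebfadebeaccebfe'
  #10 SA[10]=20  'ccebfe'
  #11 SA[11]=21  'cebfe'
  #12 SA[12]=3  'dadfabeeebfadebeaccebfe'
  #13 SA[13]=15  'debeaccebfe'
  #14 SA[14]=5  'dfabeeebfadebeaccebfe'
  #15 SA[15]=25  'e'
  #16 SA[16]=18  'eaccebfe'
  #17 SA[17]=16  'ebeaccebfe'
  #18 SA[18]=11  'ebfadebeaccebfe'
  #19 SA[19]=22  'ebfe'
  #20 SA[20]=2  'edadfabeeebfadebeaccebfe'
  #21 SA[21]=10  'eebfadebeaccebfe'
  #22 SA[22]=9  'eeebfadebeaccebfe'
  #23 SA[23]=6  'fabeeebfadebeaccebfe'
  #24 SA[24]=13  'fadebeaccebfe'
  #25 SA[25]=24  'fe'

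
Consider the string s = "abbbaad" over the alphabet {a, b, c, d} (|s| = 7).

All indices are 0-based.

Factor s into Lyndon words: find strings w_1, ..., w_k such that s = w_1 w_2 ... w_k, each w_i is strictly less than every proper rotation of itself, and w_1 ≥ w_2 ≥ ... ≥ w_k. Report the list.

["abbb", "aad"]

emit factor 1: 'abbb' (i=0, period=4)
emit factor 2: 'aad' (i=4, period=3)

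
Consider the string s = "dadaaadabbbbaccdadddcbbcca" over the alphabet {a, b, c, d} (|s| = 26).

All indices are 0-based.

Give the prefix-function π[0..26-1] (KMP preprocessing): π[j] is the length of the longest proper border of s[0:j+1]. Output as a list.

π[0] = 0
j=1 s[j]='a': π[1]=0 (border '')
j=2 s[j]='d': π[2]=1 (border 'd')
j=3 s[j]='a': π[3]=2 (border 'da')
j=4 s[j]='a': k: 2→0; π[4]=0 (border '')
j=5 s[j]='a': π[5]=0 (border '')
j=6 s[j]='d': π[6]=1 (border 'd')
j=7 s[j]='a': π[7]=2 (border 'da')
j=8 s[j]='b': k: 2→0; π[8]=0 (border '')
j=9 s[j]='b': π[9]=0 (border '')
j=10 s[j]='b': π[10]=0 (border '')
j=11 s[j]='b': π[11]=0 (border '')
j=12 s[j]='a': π[12]=0 (border '')
j=13 s[j]='c': π[13]=0 (border '')
j=14 s[j]='c': π[14]=0 (border '')
j=15 s[j]='d': π[15]=1 (border 'd')
j=16 s[j]='a': π[16]=2 (border 'da')
j=17 s[j]='d': π[17]=3 (border 'dad')
j=18 s[j]='d': k: 3→1→0; π[18]=1 (border 'd')
j=19 s[j]='d': k: 1→0; π[19]=1 (border 'd')
j=20 s[j]='c': k: 1→0; π[20]=0 (border '')
j=21 s[j]='b': π[21]=0 (border '')
j=22 s[j]='b': π[22]=0 (border '')
j=23 s[j]='c': π[23]=0 (border '')
j=24 s[j]='c': π[24]=0 (border '')
j=25 s[j]='a': π[25]=0 (border '')

[0, 0, 1, 2, 0, 0, 1, 2, 0, 0, 0, 0, 0, 0, 0, 1, 2, 3, 1, 1, 0, 0, 0, 0, 0, 0]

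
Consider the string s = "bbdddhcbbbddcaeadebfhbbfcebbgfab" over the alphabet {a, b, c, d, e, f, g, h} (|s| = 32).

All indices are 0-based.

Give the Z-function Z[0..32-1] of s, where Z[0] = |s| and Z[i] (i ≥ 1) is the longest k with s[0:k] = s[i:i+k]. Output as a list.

[32, 1, 0, 0, 0, 0, 0, 2, 4, 1, 0, 0, 0, 0, 0, 0, 0, 0, 1, 0, 0, 2, 1, 0, 0, 0, 2, 1, 0, 0, 0, 1]

Z[0]=32
i=1: outside box; Z[1]=1 scan→box=[1,2)
i=2: outside box; Z[2]=0
i=3: outside box; Z[3]=0
i=4: outside box; Z[4]=0
i=5: outside box; Z[5]=0
i=6: outside box; Z[6]=0
i=7: outside box; Z[7]=2 scan→box=[7,9)
i=8: min(r-i=1, Z[1]=1)=1; Z[8]=4 scan→box=[8,12)
i=9: min(r-i=3, Z[1]=1)=1; Z[9]=1
i=10: min(r-i=2, Z[2]=0)=0; Z[10]=0
i=11: min(r-i=1, Z[3]=0)=0; Z[11]=0
i=12: outside box; Z[12]=0
i=13: outside box; Z[13]=0
i=14: outside box; Z[14]=0
i=15: outside box; Z[15]=0
i=16: outside box; Z[16]=0
i=17: outside box; Z[17]=0
i=18: outside box; Z[18]=1 scan→box=[18,19)
i=19: outside box; Z[19]=0
i=20: outside box; Z[20]=0
i=21: outside box; Z[21]=2 scan→box=[21,23)
i=22: min(r-i=1, Z[1]=1)=1; Z[22]=1
i=23: outside box; Z[23]=0
i=24: outside box; Z[24]=0
i=25: outside box; Z[25]=0
i=26: outside box; Z[26]=2 scan→box=[26,28)
i=27: min(r-i=1, Z[1]=1)=1; Z[27]=1
i=28: outside box; Z[28]=0
i=29: outside box; Z[29]=0
i=30: outside box; Z[30]=0
i=31: outside box; Z[31]=1 scan→box=[31,32)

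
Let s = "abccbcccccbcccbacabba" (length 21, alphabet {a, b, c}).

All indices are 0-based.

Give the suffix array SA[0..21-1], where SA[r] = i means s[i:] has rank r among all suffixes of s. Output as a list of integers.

rank→(start, suffix):
  0 → (20, 'a')
  1 → (17, 'abba')
  2 → (0, 'abccbcccccbcccbacabba')
  3 → (15, 'acabba')
  4 → (19, 'ba')
  5 → (14, 'bacabba')
  6 → (18, 'bba')
  7 → (1, 'bccbcccccbcccbacabba')
  8 → (10, 'bcccbacabba')
  9 → (4, 'bcccccbcccbacabba')
  10 → (16, 'cabba')
  11 → (13, 'cbacabba')
  12 → (9, 'cbcccbacabba')
  13 → (3, 'cbcccccbcccbacabba')
  14 → (12, 'ccbacabba')
  15 → (8, 'ccbcccbacabba')
  16 → (2, 'ccbcccccbcccbacabba')
  17 → (11, 'cccbacabba')
  18 → (7, 'cccbcccbacabba')
  19 → (6, 'ccccbcccbacabba')
  20 → (5, 'cccccbcccbacabba')

[20, 17, 0, 15, 19, 14, 18, 1, 10, 4, 16, 13, 9, 3, 12, 8, 2, 11, 7, 6, 5]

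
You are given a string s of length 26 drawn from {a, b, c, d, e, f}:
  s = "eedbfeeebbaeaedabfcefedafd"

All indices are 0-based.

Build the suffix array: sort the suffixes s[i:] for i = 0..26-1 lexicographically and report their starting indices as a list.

[15, 10, 12, 23, 9, 8, 16, 3, 18, 25, 14, 22, 2, 11, 7, 13, 21, 1, 6, 0, 5, 19, 17, 24, 20, 4]

rank | idx | suffix
   0 |  15 | abfcefedafd
   1 |  10 | aeaedabfcefedafd
   2 |  12 | aedabfcefedafd
   3 |  23 | afd
   4 |   9 | baeaedabfcefedafd
   5 |   8 | bbaeaedabfcefedafd
   6 |  16 | bfcefedafd
   7 |   3 | bfeeebbaeaedabfcefedafd
   8 |  18 | cefedafd
   9 |  25 | d
  10 |  14 | dabfcefedafd
  11 |  22 | dafd
  12 |   2 | dbfeeebbaeaedabfcefedafd
  13 |  11 | eaedabfcefedafd
  14 |   7 | ebbaeaedabfcefedafd
  15 |  13 | edabfcefedafd
  16 |  21 | edafd
  17 |   1 | edbfeeebbaeaedabfcefedafd
  18 |   6 | eebbaeaedabfcefedafd
  19 |   0 | eedbfeeebbaeaedabfcefedafd
  20 |   5 | eeebbaeaedabfcefedafd
  21 |  19 | efedafd
  22 |  17 | fcefedafd
  23 |  24 | fd
  24 |  20 | fedafd
  25 |   4 | feeebbaeaedabfcefedafd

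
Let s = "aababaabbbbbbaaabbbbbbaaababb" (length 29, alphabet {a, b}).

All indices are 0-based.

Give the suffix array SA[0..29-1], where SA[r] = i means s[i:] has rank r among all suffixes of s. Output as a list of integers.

sorted suffixes:
  #0 SA[0]=22  'aaababb'
  #1 SA[1]=13  'aaabbbbbbaaababb'
  #2 SA[2]=0  'aababaabbbbbbaaabbbbbbaaababb'
  #3 SA[3]=23  'aababb'
  #4 SA[4]=14  'aabbbbbbaaababb'
  #5 SA[5]=5  'aabbbbbbaaabbbbbbaaababb'
  #6 SA[6]=3  'abaabbbbbbaaabbbbbbaaababb'
  #7 SA[7]=1  'ababaabbbbbbaaabbbbbbaaababb'
  #8 SA[8]=24  'ababb'
  #9 SA[9]=26  'abb'
  #10 SA[10]=15  'abbbbbbaaababb'
  #11 SA[11]=6  'abbbbbbaaabbbbbbaaababb'
  #12 SA[12]=28  'b'
  #13 SA[13]=21  'baaababb'
  #14 SA[14]=12  'baaabbbbbbaaababb'
  #15 SA[15]=4  'baabbbbbbaaabbbbbbaaababb'
  #16 SA[16]=2  'babaabbbbbbaaabbbbbbaaababb'
  #17 SA[17]=25  'babb'
  #18 SA[18]=27  'bb'
  #19 SA[19]=20  'bbaaababb'
  #20 SA[20]=11  'bbaaabbbbbbaaababb'
  #21 SA[21]=19  'bbbaaababb'
  #22 SA[22]=10  'bbbaaabbbbbbaaababb'
  #23 SA[23]=18  'bbbbaaababb'
  #24 SA[24]=9  'bbbbaaabbbbbbaaababb'
  #25 SA[25]=17  'bbbbbaaababb'
  #26 SA[26]=8  'bbbbbaaabbbbbbaaababb'
  #27 SA[27]=16  'bbbbbbaaababb'
  #28 SA[28]=7  'bbbbbbaaabbbbbbaaababb'

[22, 13, 0, 23, 14, 5, 3, 1, 24, 26, 15, 6, 28, 21, 12, 4, 2, 25, 27, 20, 11, 19, 10, 18, 9, 17, 8, 16, 7]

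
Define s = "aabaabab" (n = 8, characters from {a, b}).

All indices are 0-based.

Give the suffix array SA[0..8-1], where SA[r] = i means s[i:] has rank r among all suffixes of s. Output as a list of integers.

[0, 3, 6, 1, 4, 7, 2, 5]

sorted suffixes:
  #0 SA[0]=0  'aabaabab'
  #1 SA[1]=3  'aabab'
  #2 SA[2]=6  'ab'
  #3 SA[3]=1  'abaabab'
  #4 SA[4]=4  'abab'
  #5 SA[5]=7  'b'
  #6 SA[6]=2  'baabab'
  #7 SA[7]=5  'bab'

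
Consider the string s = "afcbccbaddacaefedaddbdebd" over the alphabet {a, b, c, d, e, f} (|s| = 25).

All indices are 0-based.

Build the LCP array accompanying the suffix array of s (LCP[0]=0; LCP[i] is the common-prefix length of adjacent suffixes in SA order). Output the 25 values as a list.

[0, 1, 3, 1, 1, 0, 1, 1, 2, 0, 1, 2, 1, 0, 1, 2, 1, 1, 2, 1, 0, 1, 1, 0, 1]

rank | idx | suffix
   0 |  10 | acaefedaddbdebd
   1 |   7 | addacaefedaddbdebd
   2 |  17 | addbdebd
   3 |  12 | aefedaddbdebd
   4 |   0 | afcbccbaddacaefedaddbdebd
   5 |   6 | baddacaefedaddbdebd
   6 |   3 | bccbaddacaefedaddbdebd
   7 |  23 | bd
   8 |  20 | bdebd
   9 |  11 | caefedaddbdebd
  10 |   5 | cbaddacaefedaddbdebd
  11 |   2 | cbccbaddacaefedaddbdebd
  12 |   4 | ccbaddacaefedaddbdebd
  13 |  24 | d
  14 |   9 | dacaefedaddbdebd
  15 |  16 | daddbdebd
  16 |  19 | dbdebd
  17 |   8 | ddacaefedaddbdebd
  18 |  18 | ddbdebd
  19 |  21 | debd
  20 |  22 | ebd
  21 |  15 | edaddbdebd
  22 |  13 | efedaddbdebd
  23 |   1 | fcbccbaddacaefedaddbdebd
  24 |  14 | fedaddbdebd

SA = [10, 7, 17, 12, 0, 6, 3, 23, 20, 11, 5, 2, 4, 24, 9, 16, 19, 8, 18, 21, 22, 15, 13, 1, 14]
rank  pair      lcp
   1  s[10:],s[7:]  1  'a'
   2  s[7:],s[17:]  3  'add'
   3  s[17:],s[12:]  1  'a'
   4  s[12:],s[0:]  1  'a'
   5  s[0:],s[6:]  0  ''
   6  s[6:],s[3:]  1  'b'
   7  s[3:],s[23:]  1  'b'
   8  s[23:],s[20:]  2  'bd'
   9  s[20:],s[11:]  0  ''
  10  s[11:],s[5:]  1  'c'
  11  s[5:],s[2:]  2  'cb'
  12  s[2:],s[4:]  1  'c'
  13  s[4:],s[24:]  0  ''
  14  s[24:],s[9:]  1  'd'
  15  s[9:],s[16:]  2  'da'
  16  s[16:],s[19:]  1  'd'
  17  s[19:],s[8:]  1  'd'
  18  s[8:],s[18:]  2  'dd'
  19  s[18:],s[21:]  1  'd'
  20  s[21:],s[22:]  0  ''
  21  s[22:],s[15:]  1  'e'
  22  s[15:],s[13:]  1  'e'
  23  s[13:],s[1:]  0  ''
  24  s[1:],s[14:]  1  'f'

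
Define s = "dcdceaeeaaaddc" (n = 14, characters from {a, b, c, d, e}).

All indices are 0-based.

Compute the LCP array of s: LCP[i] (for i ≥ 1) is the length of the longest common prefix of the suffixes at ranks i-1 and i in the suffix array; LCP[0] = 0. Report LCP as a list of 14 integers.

[0, 2, 1, 1, 0, 1, 1, 0, 2, 2, 1, 0, 2, 1]

rank | idx | suffix
   0 |   8 | aaaddc
   1 |   9 | aaddc
   2 |  10 | addc
   3 |   5 | aeeaaaddc
   4 |  13 | c
   5 |   1 | cdceaeeaaaddc
   6 |   3 | ceaeeaaaddc
   7 |  12 | dc
   8 |   0 | dcdceaeeaaaddc
   9 |   2 | dceaeeaaaddc
  10 |  11 | ddc
  11 |   7 | eaaaddc
  12 |   4 | eaeeaaaddc
  13 |   6 | eeaaaddc

SA = [8, 9, 10, 5, 13, 1, 3, 12, 0, 2, 11, 7, 4, 6]
rank  pair      lcp
   1  s[8:],s[9:]  2  'aa'
   2  s[9:],s[10:]  1  'a'
   3  s[10:],s[5:]  1  'a'
   4  s[5:],s[13:]  0  ''
   5  s[13:],s[1:]  1  'c'
   6  s[1:],s[3:]  1  'c'
   7  s[3:],s[12:]  0  ''
   8  s[12:],s[0:]  2  'dc'
   9  s[0:],s[2:]  2  'dc'
  10  s[2:],s[11:]  1  'd'
  11  s[11:],s[7:]  0  ''
  12  s[7:],s[4:]  2  'ea'
  13  s[4:],s[6:]  1  'e'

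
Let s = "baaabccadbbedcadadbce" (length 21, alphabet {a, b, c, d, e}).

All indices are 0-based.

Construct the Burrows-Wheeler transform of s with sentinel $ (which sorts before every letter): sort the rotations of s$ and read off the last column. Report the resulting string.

rank  rotation                last
    0  $baaabccadbbedcadadbce  e
    1  aaabccadbbedcadadbce$b  b
    2  aabccadbbedcadadbce$ba  a
    3  abccadbbedcadadbce$baa  a
    4  adadbce$baaabccadbbedc  c
    5  adbbedcadadbce$baaabcc  c
    6  adbce$baaabccadbbedcad  d
    7  baaabccadbbedcadadbce$  $
    8  bbedcadadbce$baaabccad  d
    9  bccadbbedcadadbce$baaa  a
   10  bce$baaabccadbbedcadad  d
   11  bedcadadbce$baaabccadb  b
   12  cadadbce$baaabccadbbed  d
   13  cadbbedcadadbce$baaabc  c
   14  ccadbbedcadadbce$baaab  b
   15  ce$baaabccadbbedcadadb  b
   16  dadbce$baaabccadbbedca  a
   17  dbbedcadadbce$baaabcca  a
   18  dbce$baaabccadbbedcada  a
   19  dcadadbce$baaabccadbbe  e
   20  e$baaabccadbbedcadadbc  c
   21  edcadadbce$baaabccadbb  b

ebaaccd$dadbdcbbaaaecb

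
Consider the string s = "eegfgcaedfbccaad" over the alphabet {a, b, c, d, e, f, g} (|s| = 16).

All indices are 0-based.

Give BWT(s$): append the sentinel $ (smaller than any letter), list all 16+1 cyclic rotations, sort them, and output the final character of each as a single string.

dcacfcgbaea$edgfe

rank  rotation           last
    0  $eegfgcaedfbccaad  d
    1  aad$eegfgcaedfbcc  c
    2  ad$eegfgcaedfbcca  a
    3  aedfbccaad$eegfgc  c
    4  bccaad$eegfgcaedf  f
    5  caad$eegfgcaedfbc  c
    6  caedfbccaad$eegfg  g
    7  ccaad$eegfgcaedfb  b
    8  d$eegfgcaedfbccaa  a
    9  dfbccaad$eegfgcae  e
   10  edfbccaad$eegfgca  a
   11  eegfgcaedfbccaad$  $
   12  egfgcaedfbccaad$e  e
   13  fbccaad$eegfgcaed  d
   14  fgcaedfbccaad$eeg  g
   15  gcaedfbccaad$eegf  f
   16  gfgcaedfbccaad$ee  e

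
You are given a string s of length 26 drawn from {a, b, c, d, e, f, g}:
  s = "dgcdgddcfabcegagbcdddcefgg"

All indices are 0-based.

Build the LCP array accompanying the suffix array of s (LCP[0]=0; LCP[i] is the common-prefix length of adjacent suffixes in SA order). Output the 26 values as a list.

sorted suffixes:
  #0 SA[0]=9  'abcegagbcdddcefgg'
  #1 SA[1]=14  'agbcdddcefgg'
  #2 SA[2]=16  'bcdddcefgg'
  #3 SA[3]=10  'bcegagbcdddcefgg'
  #4 SA[4]=17  'cdddcefgg'
  #5 SA[5]=2  'cdgddcfabcegagbcdddcefgg'
  #6 SA[6]=21  'cefgg'
  #7 SA[7]=11  'cegagbcdddcefgg'
  #8 SA[8]=7  'cfabcegagbcdddcefgg'
  #9 SA[9]=20  'dcefgg'
  #10 SA[10]=6  'dcfabcegagbcdddcefgg'
  #11 SA[11]=19  'ddcefgg'
  #12 SA[12]=5  'ddcfabcegagbcdddcefgg'
  #13 SA[13]=18  'dddcefgg'
  #14 SA[14]=0  'dgcdgddcfabcegagbcdddcefgg'
  #15 SA[15]=3  'dgddcfabcegagbcdddcefgg'
  #16 SA[16]=22  'efgg'
  #17 SA[17]=12  'egagbcdddcefgg'
  #18 SA[18]=8  'fabcegagbcdddcefgg'
  #19 SA[19]=23  'fgg'
  #20 SA[20]=25  'g'
  #21 SA[21]=13  'gagbcdddcefgg'
  #22 SA[22]=15  'gbcdddcefgg'
  #23 SA[23]=1  'gcdgddcfabcegagbcdddcefgg'
  #24 SA[24]=4  'gddcfabcegagbcdddcefgg'
  #25 SA[25]=24  'gg'

SA = [9, 14, 16, 10, 17, 2, 21, 11, 7, 20, 6, 19, 5, 18, 0, 3, 22, 12, 8, 23, 25, 13, 15, 1, 4, 24]
rank  pair      lcp
   1  s[9:],s[14:]  1  'a'
   2  s[14:],s[16:]  0  ''
   3  s[16:],s[10:]  2  'bc'
   4  s[10:],s[17:]  0  ''
   5  s[17:],s[2:]  2  'cd'
   6  s[2:],s[21:]  1  'c'
   7  s[21:],s[11:]  2  'ce'
   8  s[11:],s[7:]  1  'c'
   9  s[7:],s[20:]  0  ''
  10  s[20:],s[6:]  2  'dc'
  11  s[6:],s[19:]  1  'd'
  12  s[19:],s[5:]  3  'ddc'
  13  s[5:],s[18:]  2  'dd'
  14  s[18:],s[0:]  1  'd'
  15  s[0:],s[3:]  2  'dg'
  16  s[3:],s[22:]  0  ''
  17  s[22:],s[12:]  1  'e'
  18  s[12:],s[8:]  0  ''
  19  s[8:],s[23:]  1  'f'
  20  s[23:],s[25:]  0  ''
  21  s[25:],s[13:]  1  'g'
  22  s[13:],s[15:]  1  'g'
  23  s[15:],s[1:]  1  'g'
  24  s[1:],s[4:]  1  'g'
  25  s[4:],s[24:]  1  'g'

[0, 1, 0, 2, 0, 2, 1, 2, 1, 0, 2, 1, 3, 2, 1, 2, 0, 1, 0, 1, 0, 1, 1, 1, 1, 1]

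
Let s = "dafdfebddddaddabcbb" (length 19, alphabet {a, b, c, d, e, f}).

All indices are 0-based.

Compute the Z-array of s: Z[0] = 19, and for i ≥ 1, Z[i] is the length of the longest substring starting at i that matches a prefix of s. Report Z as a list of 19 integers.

[19, 0, 0, 1, 0, 0, 0, 1, 1, 1, 2, 0, 1, 2, 0, 0, 0, 0, 0]

Z[0]=19
i=1: outside box; Z[1]=0
i=2: outside box; Z[2]=0
i=3: outside box; Z[3]=1 scan→box=[3,4)
i=4: outside box; Z[4]=0
i=5: outside box; Z[5]=0
i=6: outside box; Z[6]=0
i=7: outside box; Z[7]=1 scan→box=[7,8)
i=8: outside box; Z[8]=1 scan→box=[8,9)
i=9: outside box; Z[9]=1 scan→box=[9,10)
i=10: outside box; Z[10]=2 scan→box=[10,12)
i=11: min(r-i=1, Z[1]=0)=0; Z[11]=0
i=12: outside box; Z[12]=1 scan→box=[12,13)
i=13: outside box; Z[13]=2 scan→box=[13,15)
i=14: min(r-i=1, Z[1]=0)=0; Z[14]=0
i=15: outside box; Z[15]=0
i=16: outside box; Z[16]=0
i=17: outside box; Z[17]=0
i=18: outside box; Z[18]=0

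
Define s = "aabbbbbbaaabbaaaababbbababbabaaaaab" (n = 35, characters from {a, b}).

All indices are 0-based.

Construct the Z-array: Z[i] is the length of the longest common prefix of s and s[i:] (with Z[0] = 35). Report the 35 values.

Z[0]=35
i=1: i≥r, start 0; Z[1]=1 extend→box=[1,2)
i=2: i≥r, start 0; Z[2]=0
i=3: i≥r, start 0; Z[3]=0
i=4: i≥r, start 0; Z[4]=0
i=5: i≥r, start 0; Z[5]=0
i=6: i≥r, start 0; Z[6]=0
i=7: i≥r, start 0; Z[7]=0
i=8: i≥r, start 0; Z[8]=2 extend→box=[8,10)
i=9: min(r-i=1, Z[1]=1)=1; Z[9]=4 extend→box=[9,13)
i=10: min(r-i=3, Z[1]=1)=1; Z[10]=1
i=11: min(r-i=2, Z[2]=0)=0; Z[11]=0
i=12: min(r-i=1, Z[3]=0)=0; Z[12]=0
i=13: i≥r, start 0; Z[13]=2 extend→box=[13,15)
i=14: min(r-i=1, Z[1]=1)=1; Z[14]=2 extend→box=[14,16)
i=15: min(r-i=1, Z[1]=1)=1; Z[15]=3 extend→box=[15,18)
i=16: min(r-i=2, Z[1]=1)=1; Z[16]=1
i=17: min(r-i=1, Z[2]=0)=0; Z[17]=0
i=18: i≥r, start 0; Z[18]=1 extend→box=[18,19)
i=19: i≥r, start 0; Z[19]=0
i=20: i≥r, start 0; Z[20]=0
i=21: i≥r, start 0; Z[21]=0
i=22: i≥r, start 0; Z[22]=1 extend→box=[22,23)
i=23: i≥r, start 0; Z[23]=0
i=24: i≥r, start 0; Z[24]=1 extend→box=[24,25)
i=25: i≥r, start 0; Z[25]=0
i=26: i≥r, start 0; Z[26]=0
i=27: i≥r, start 0; Z[27]=1 extend→box=[27,28)
i=28: i≥r, start 0; Z[28]=0
i=29: i≥r, start 0; Z[29]=2 extend→box=[29,31)
i=30: min(r-i=1, Z[1]=1)=1; Z[30]=2 extend→box=[30,32)
i=31: min(r-i=1, Z[1]=1)=1; Z[31]=2 extend→box=[31,33)
i=32: min(r-i=1, Z[1]=1)=1; Z[32]=3 extend→box=[32,35)
i=33: min(r-i=2, Z[1]=1)=1; Z[33]=1
i=34: min(r-i=1, Z[2]=0)=0; Z[34]=0

[35, 1, 0, 0, 0, 0, 0, 0, 2, 4, 1, 0, 0, 2, 2, 3, 1, 0, 1, 0, 0, 0, 1, 0, 1, 0, 0, 1, 0, 2, 2, 2, 3, 1, 0]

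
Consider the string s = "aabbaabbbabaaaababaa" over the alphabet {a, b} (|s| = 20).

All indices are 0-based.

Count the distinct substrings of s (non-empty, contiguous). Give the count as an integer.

rank | idx | suffix
   0 |  19 | a
   1 |  18 | aa
   2 |  11 | aaaababaa
   3 |  12 | aaababaa
   4 |  13 | aababaa
   5 |   0 | aabbaabbbabaaaababaa
   6 |   4 | aabbbabaaaababaa
   7 |  16 | abaa
   8 |   9 | abaaaababaa
   9 |  14 | ababaa
  10 |   1 | abbaabbbabaaaababaa
  11 |   5 | abbbabaaaababaa
  12 |  17 | baa
  13 |  10 | baaaababaa
  14 |   3 | baabbbabaaaababaa
  15 |  15 | babaa
  16 |   8 | babaaaababaa
  17 |   2 | bbaabbbabaaaababaa
  18 |   7 | bbabaaaababaa
  19 |   6 | bbbabaaaababaa

SA = [19, 18, 11, 12, 13, 0, 4, 16, 9, 14, 1, 5, 17, 10, 3, 15, 8, 2, 7, 6]
rank  pair      lcp
   1  s[19:],s[18:]  1  'a'
   2  s[18:],s[11:]  2  'aa'
   3  s[11:],s[12:]  3  'aaa'
   4  s[12:],s[13:]  2  'aa'
   5  s[13:],s[0:]  3  'aab'
   6  s[0:],s[4:]  4  'aabb'
   7  s[4:],s[16:]  1  'a'
   8  s[16:],s[9:]  4  'abaa'
   9  s[9:],s[14:]  3  'aba'
  10  s[14:],s[1:]  2  'ab'
  11  s[1:],s[5:]  3  'abb'
  12  s[5:],s[17:]  0  ''
  13  s[17:],s[10:]  3  'baa'
  14  s[10:],s[3:]  3  'baa'
  15  s[3:],s[15:]  2  'ba'
  16  s[15:],s[8:]  5  'babaa'
  17  s[8:],s[2:]  1  'b'
  18  s[2:],s[7:]  3  'bba'
  19  s[7:],s[6:]  2  'bb'

n(n+1)/2 = 20·21/2 = 210
Σ LCP = 0 + 1 + 2 + 3 + 2 + 3 + 4 + 1 + 4 + 3 + 2 + 3 + 0 + 3 + 3 + 2 + 5 + 1 + 3 + 2 = 47
distinct = 210 − 47 = 163

163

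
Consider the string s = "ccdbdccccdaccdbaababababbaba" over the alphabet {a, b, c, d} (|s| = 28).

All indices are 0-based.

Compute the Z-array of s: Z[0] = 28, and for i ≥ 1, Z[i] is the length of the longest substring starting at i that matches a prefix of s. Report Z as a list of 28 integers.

[28, 1, 0, 0, 0, 2, 2, 3, 1, 0, 0, 4, 1, 0, 0, 0, 0, 0, 0, 0, 0, 0, 0, 0, 0, 0, 0, 0]

Z[0]=28
i=1: fresh scan; Z[1]=1 extend→box=[1,2)
i=2: fresh scan; Z[2]=0
i=3: fresh scan; Z[3]=0
i=4: fresh scan; Z[4]=0
i=5: fresh scan; Z[5]=2 extend→box=[5,7)
i=6: min(r-i=1, Z[1]=1)=1; Z[6]=2 extend→box=[6,8)
i=7: min(r-i=1, Z[1]=1)=1; Z[7]=3 extend→box=[7,10)
i=8: min(r-i=2, Z[1]=1)=1; Z[8]=1
i=9: min(r-i=1, Z[2]=0)=0; Z[9]=0
i=10: fresh scan; Z[10]=0
i=11: fresh scan; Z[11]=4 extend→box=[11,15)
i=12: min(r-i=3, Z[1]=1)=1; Z[12]=1
i=13: min(r-i=2, Z[2]=0)=0; Z[13]=0
i=14: min(r-i=1, Z[3]=0)=0; Z[14]=0
i=15: fresh scan; Z[15]=0
i=16: fresh scan; Z[16]=0
i=17: fresh scan; Z[17]=0
i=18: fresh scan; Z[18]=0
i=19: fresh scan; Z[19]=0
i=20: fresh scan; Z[20]=0
i=21: fresh scan; Z[21]=0
i=22: fresh scan; Z[22]=0
i=23: fresh scan; Z[23]=0
i=24: fresh scan; Z[24]=0
i=25: fresh scan; Z[25]=0
i=26: fresh scan; Z[26]=0
i=27: fresh scan; Z[27]=0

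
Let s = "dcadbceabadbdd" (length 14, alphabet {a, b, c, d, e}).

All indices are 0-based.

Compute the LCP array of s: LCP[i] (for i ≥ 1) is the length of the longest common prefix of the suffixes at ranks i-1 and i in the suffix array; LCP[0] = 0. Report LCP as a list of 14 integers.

[0, 1, 3, 0, 1, 1, 0, 1, 0, 1, 2, 1, 1, 0]

sorted suffixes:
  #0 SA[0]=7  'abadbdd'
  #1 SA[1]=2  'adbceabadbdd'
  #2 SA[2]=9  'adbdd'
  #3 SA[3]=8  'badbdd'
  #4 SA[4]=4  'bceabadbdd'
  #5 SA[5]=11  'bdd'
  #6 SA[6]=1  'cadbceabadbdd'
  #7 SA[7]=5  'ceabadbdd'
  #8 SA[8]=13  'd'
  #9 SA[9]=3  'dbceabadbdd'
  #10 SA[10]=10  'dbdd'
  #11 SA[11]=0  'dcadbceabadbdd'
  #12 SA[12]=12  'dd'
  #13 SA[13]=6  'eabadbdd'

SA = [7, 2, 9, 8, 4, 11, 1, 5, 13, 3, 10, 0, 12, 6]
rank  pair      lcp
   1  s[7:],s[2:]  1  'a'
   2  s[2:],s[9:]  3  'adb'
   3  s[9:],s[8:]  0  ''
   4  s[8:],s[4:]  1  'b'
   5  s[4:],s[11:]  1  'b'
   6  s[11:],s[1:]  0  ''
   7  s[1:],s[5:]  1  'c'
   8  s[5:],s[13:]  0  ''
   9  s[13:],s[3:]  1  'd'
  10  s[3:],s[10:]  2  'db'
  11  s[10:],s[0:]  1  'd'
  12  s[0:],s[12:]  1  'd'
  13  s[12:],s[6:]  0  ''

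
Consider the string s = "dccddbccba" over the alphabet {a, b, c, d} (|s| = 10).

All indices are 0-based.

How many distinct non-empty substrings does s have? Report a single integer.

sorted suffixes:
  #0 SA[0]=9  'a'
  #1 SA[1]=8  'ba'
  #2 SA[2]=5  'bccba'
  #3 SA[3]=7  'cba'
  #4 SA[4]=6  'ccba'
  #5 SA[5]=1  'ccddbccba'
  #6 SA[6]=2  'cddbccba'
  #7 SA[7]=4  'dbccba'
  #8 SA[8]=0  'dccddbccba'
  #9 SA[9]=3  'ddbccba'

SA = [9, 8, 5, 7, 6, 1, 2, 4, 0, 3]
[i] adj suffixes → lcp
  [1] 9/8 → 0 ('')
  [2] 8/5 → 1 ('b')
  [3] 5/7 → 0 ('')
  [4] 7/6 → 1 ('c')
  [5] 6/1 → 2 ('cc')
  [6] 1/2 → 1 ('c')
  [7] 2/4 → 0 ('')
  [8] 4/0 → 1 ('d')
  [9] 0/3 → 1 ('d')

n(n+1)/2 = 10·11/2 = 55
Σ LCP = 0 + 0 + 1 + 0 + 1 + 2 + 1 + 0 + 1 + 1 = 7
distinct = 55 − 7 = 48

48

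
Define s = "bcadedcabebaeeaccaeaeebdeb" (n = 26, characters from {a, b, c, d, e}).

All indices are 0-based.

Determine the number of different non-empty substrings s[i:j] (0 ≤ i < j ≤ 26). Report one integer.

rank | idx | suffix
   0 |   7 | abebaeeaccaeaeebdeb
   1 |  14 | accaeaeebdeb
   2 |   2 | adedcabebaeeaccaeaeebdeb
   3 |  17 | aeaeebdeb
   4 |  11 | aeeaccaeaeebdeb
   5 |  19 | aeebdeb
   6 |  25 | b
   7 |  10 | baeeaccaeaeebdeb
   8 |   0 | bcadedcabebaeeaccaeaeebdeb
   9 |  22 | bdeb
  10 |   8 | bebaeeaccaeaeebdeb
  11 |   6 | cabebaeeaccaeaeebdeb
  12 |   1 | cadedcabebaeeaccaeaeebdeb
  13 |  16 | caeaeebdeb
  14 |  15 | ccaeaeebdeb
  15 |   5 | dcabebaeeaccaeaeebdeb
  16 |  23 | deb
  17 |   3 | dedcabebaeeaccaeaeebdeb
  18 |  13 | eaccaeaeebdeb
  19 |  18 | eaeebdeb
  20 |  24 | eb
  21 |   9 | ebaeeaccaeaeebdeb
  22 |  21 | ebdeb
  23 |   4 | edcabebaeeaccaeaeebdeb
  24 |  12 | eeaccaeaeebdeb
  25 |  20 | eebdeb

SA = [7, 14, 2, 17, 11, 19, 25, 10, 0, 22, 8, 6, 1, 16, 15, 5, 23, 3, 13, 18, 24, 9, 21, 4, 12, 20]
[i] adj suffixes → lcp
  [1] 7/14 → 1 ('a')
  [2] 14/2 → 1 ('a')
  [3] 2/17 → 1 ('a')
  [4] 17/11 → 2 ('ae')
  [5] 11/19 → 3 ('aee')
  [6] 19/25 → 0 ('')
  [7] 25/10 → 1 ('b')
  [8] 10/0 → 1 ('b')
  [9] 0/22 → 1 ('b')
  [10] 22/8 → 1 ('b')
  [11] 8/6 → 0 ('')
  [12] 6/1 → 2 ('ca')
  [13] 1/16 → 2 ('ca')
  [14] 16/15 → 1 ('c')
  [15] 15/5 → 0 ('')
  [16] 5/23 → 1 ('d')
  [17] 23/3 → 2 ('de')
  [18] 3/13 → 0 ('')
  [19] 13/18 → 2 ('ea')
  [20] 18/24 → 1 ('e')
  [21] 24/9 → 2 ('eb')
  [22] 9/21 → 2 ('eb')
  [23] 21/4 → 1 ('e')
  [24] 4/12 → 1 ('e')
  [25] 12/20 → 2 ('ee')

n(n+1)/2 = 26·27/2 = 351
Σ LCP = 0 + 1 + 1 + 1 + 2 + 3 + 0 + 1 + 1 + 1 + 1 + 0 + 2 + 2 + 1 + 0 + 1 + 2 + 0 + 2 + 1 + 2 + 2 + 1 + 1 + 2 = 31
distinct = 351 − 31 = 320

320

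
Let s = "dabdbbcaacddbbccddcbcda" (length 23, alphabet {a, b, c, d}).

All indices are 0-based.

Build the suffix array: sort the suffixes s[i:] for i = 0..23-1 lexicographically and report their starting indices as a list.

sorted suffixes:
  #0 SA[0]=22  'a'
  #1 SA[1]=7  'aacddbbccddcbcda'
  #2 SA[2]=1  'abdbbcaacddbbccddcbcda'
  #3 SA[3]=8  'acddbbccddcbcda'
  #4 SA[4]=4  'bbcaacddbbccddcbcda'
  #5 SA[5]=12  'bbccddcbcda'
  #6 SA[6]=5  'bcaacddbbccddcbcda'
  #7 SA[7]=13  'bccddcbcda'
  #8 SA[8]=19  'bcda'
  #9 SA[9]=2  'bdbbcaacddbbccddcbcda'
  #10 SA[10]=6  'caacddbbccddcbcda'
  #11 SA[11]=18  'cbcda'
  #12 SA[12]=14  'ccddcbcda'
  #13 SA[13]=20  'cda'
  #14 SA[14]=9  'cddbbccddcbcda'
  #15 SA[15]=15  'cddcbcda'
  #16 SA[16]=21  'da'
  #17 SA[17]=0  'dabdbbcaacddbbccddcbcda'
  #18 SA[18]=3  'dbbcaacddbbccddcbcda'
  #19 SA[19]=11  'dbbccddcbcda'
  #20 SA[20]=17  'dcbcda'
  #21 SA[21]=10  'ddbbccddcbcda'
  #22 SA[22]=16  'ddcbcda'

[22, 7, 1, 8, 4, 12, 5, 13, 19, 2, 6, 18, 14, 20, 9, 15, 21, 0, 3, 11, 17, 10, 16]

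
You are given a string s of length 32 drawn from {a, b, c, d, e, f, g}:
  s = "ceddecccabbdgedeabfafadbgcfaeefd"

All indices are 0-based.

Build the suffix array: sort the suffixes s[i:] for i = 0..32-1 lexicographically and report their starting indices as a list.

rank→(start, suffix):
  0 → (8, 'abbdgedeabfafadbgcfaeefd')
  1 → (16, 'abfafadbgcfaeefd')
  2 → (21, 'adbgcfaeefd')
  3 → (27, 'aeefd')
  4 → (19, 'afadbgcfaeefd')
  5 → (9, 'bbdgedeabfafadbgcfaeefd')
  6 → (10, 'bdgedeabfafadbgcfaeefd')
  7 → (17, 'bfafadbgcfaeefd')
  8 → (23, 'bgcfaeefd')
  9 → (7, 'cabbdgedeabfafadbgcfaeefd')
  10 → (6, 'ccabbdgedeabfafadbgcfaeefd')
  11 → (5, 'cccabbdgedeabfafadbgcfaeefd')
  12 → (0, 'ceddecccabbdgedeabfafadbgcfaeefd')
  13 → (25, 'cfaeefd')
  14 → (31, 'd')
  15 → (22, 'dbgcfaeefd')
  16 → (2, 'ddecccabbdgedeabfafadbgcfaeefd')
  17 → (14, 'deabfafadbgcfaeefd')
  18 → (3, 'decccabbdgedeabfafadbgcfaeefd')
  19 → (11, 'dgedeabfafadbgcfaeefd')
  20 → (15, 'eabfafadbgcfaeefd')
  21 → (4, 'ecccabbdgedeabfafadbgcfaeefd')
  22 → (1, 'eddecccabbdgedeabfafadbgcfaeefd')
  23 → (13, 'edeabfafadbgcfaeefd')
  24 → (28, 'eefd')
  25 → (29, 'efd')
  26 → (20, 'fadbgcfaeefd')
  27 → (26, 'faeefd')
  28 → (18, 'fafadbgcfaeefd')
  29 → (30, 'fd')
  30 → (24, 'gcfaeefd')
  31 → (12, 'gedeabfafadbgcfaeefd')

[8, 16, 21, 27, 19, 9, 10, 17, 23, 7, 6, 5, 0, 25, 31, 22, 2, 14, 3, 11, 15, 4, 1, 13, 28, 29, 20, 26, 18, 30, 24, 12]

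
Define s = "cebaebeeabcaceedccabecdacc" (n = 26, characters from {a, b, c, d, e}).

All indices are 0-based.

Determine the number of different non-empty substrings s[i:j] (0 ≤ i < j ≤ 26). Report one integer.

322

rank→(start, suffix):
  0 → (8, 'abcaceedccabecdacc')
  1 → (18, 'abecdacc')
  2 → (23, 'acc')
  3 → (11, 'aceedccabecdacc')
  4 → (3, 'aebeeabcaceedccabecdacc')
  5 → (2, 'baebeeabcaceedccabecdacc')
  6 → (9, 'bcaceedccabecdacc')
  7 → (19, 'becdacc')
  8 → (5, 'beeabcaceedccabecdacc')
  9 → (25, 'c')
  10 → (17, 'cabecdacc')
  11 → (10, 'caceedccabecdacc')
  12 → (24, 'cc')
  13 → (16, 'ccabecdacc')
  14 → (21, 'cdacc')
  15 → (0, 'cebaebeeabcaceedccabecdacc')
  16 → (12, 'ceedccabecdacc')
  17 → (22, 'dacc')
  18 → (15, 'dccabecdacc')
  19 → (7, 'eabcaceedccabecdacc')
  20 → (1, 'ebaebeeabcaceedccabecdacc')
  21 → (4, 'ebeeabcaceedccabecdacc')
  22 → (20, 'ecdacc')
  23 → (14, 'edccabecdacc')
  24 → (6, 'eeabcaceedccabecdacc')
  25 → (13, 'eedccabecdacc')

SA = [8, 18, 23, 11, 3, 2, 9, 19, 5, 25, 17, 10, 24, 16, 21, 0, 12, 22, 15, 7, 1, 4, 20, 14, 6, 13]
i: (SA[i-1],SA[i]) lcp shared
  1: (8,18) 2 'ab'
  2: (18,23) 1 'a'
  3: (23,11) 2 'ac'
  4: (11,3) 1 'a'
  5: (3,2) 0 ''
  6: (2,9) 1 'b'
  7: (9,19) 1 'b'
  8: (19,5) 2 'be'
  9: (5,25) 0 ''
  10: (25,17) 1 'c'
  11: (17,10) 2 'ca'
  12: (10,24) 1 'c'
  13: (24,16) 2 'cc'
  14: (16,21) 1 'c'
  15: (21,0) 1 'c'
  16: (0,12) 2 'ce'
  17: (12,22) 0 ''
  18: (22,15) 1 'd'
  19: (15,7) 0 ''
  20: (7,1) 1 'e'
  21: (1,4) 2 'eb'
  22: (4,20) 1 'e'
  23: (20,14) 1 'e'
  24: (14,6) 1 'e'
  25: (6,13) 2 'ee'

n(n+1)/2 = 26·27/2 = 351
Σ LCP = 0 + 2 + 1 + 2 + 1 + 0 + 1 + 1 + 2 + 0 + 1 + 2 + 1 + 2 + 1 + 1 + 2 + 0 + 1 + 0 + 1 + 2 + 1 + 1 + 1 + 2 = 29
distinct = 351 − 29 = 322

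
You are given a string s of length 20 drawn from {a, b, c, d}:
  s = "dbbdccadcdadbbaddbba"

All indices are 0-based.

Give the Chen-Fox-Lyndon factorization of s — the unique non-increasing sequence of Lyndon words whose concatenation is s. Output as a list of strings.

emit factor 1: 'd' (i=0, period=1)
emit factor 2: 'bbdcc' (i=1, period=5)
emit factor 3: 'adcd' (i=6, period=4)
emit factor 4: 'adbbaddbb' (i=10, period=9)
emit factor 5: 'a' (i=19, period=1)

["d", "bbdcc", "adcd", "adbbaddbb", "a"]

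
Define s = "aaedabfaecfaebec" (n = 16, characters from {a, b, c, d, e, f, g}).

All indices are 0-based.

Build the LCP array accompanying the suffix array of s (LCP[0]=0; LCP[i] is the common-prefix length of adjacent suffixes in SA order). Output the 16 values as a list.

sorted suffixes:
  #0 SA[0]=0  'aaedabfaecfaebec'
  #1 SA[1]=4  'abfaecfaebec'
  #2 SA[2]=11  'aebec'
  #3 SA[3]=7  'aecfaebec'
  #4 SA[4]=1  'aedabfaecfaebec'
  #5 SA[5]=13  'bec'
  #6 SA[6]=5  'bfaecfaebec'
  #7 SA[7]=15  'c'
  #8 SA[8]=9  'cfaebec'
  #9 SA[9]=3  'dabfaecfaebec'
  #10 SA[10]=12  'ebec'
  #11 SA[11]=14  'ec'
  #12 SA[12]=8  'ecfaebec'
  #13 SA[13]=2  'edabfaecfaebec'
  #14 SA[14]=10  'faebec'
  #15 SA[15]=6  'faecfaebec'

SA = [0, 4, 11, 7, 1, 13, 5, 15, 9, 3, 12, 14, 8, 2, 10, 6]
[i] adj suffixes → lcp
  [1] 0/4 → 1 ('a')
  [2] 4/11 → 1 ('a')
  [3] 11/7 → 2 ('ae')
  [4] 7/1 → 2 ('ae')
  [5] 1/13 → 0 ('')
  [6] 13/5 → 1 ('b')
  [7] 5/15 → 0 ('')
  [8] 15/9 → 1 ('c')
  [9] 9/3 → 0 ('')
  [10] 3/12 → 0 ('')
  [11] 12/14 → 1 ('e')
  [12] 14/8 → 2 ('ec')
  [13] 8/2 → 1 ('e')
  [14] 2/10 → 0 ('')
  [15] 10/6 → 3 ('fae')

[0, 1, 1, 2, 2, 0, 1, 0, 1, 0, 0, 1, 2, 1, 0, 3]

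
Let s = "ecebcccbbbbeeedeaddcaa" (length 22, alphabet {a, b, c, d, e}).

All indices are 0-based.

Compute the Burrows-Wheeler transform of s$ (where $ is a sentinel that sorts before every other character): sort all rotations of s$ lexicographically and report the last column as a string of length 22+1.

rank  rotation                 last
    0  $ecebcccbbbbeeedeaddcaa  a
    1  a$ecebcccbbbbeeedeaddca  a
    2  aa$ecebcccbbbbeeedeaddc  c
    3  addcaa$ecebcccbbbbeeede  e
    4  bbbbeeedeaddcaa$ecebccc  c
    5  bbbeeedeaddcaa$ecebcccb  b
    6  bbeeedeaddcaa$ecebcccbb  b
    7  bcccbbbbeeedeaddcaa$ece  e
    8  beeedeaddcaa$ecebcccbbb  b
    9  caa$ecebcccbbbbeeedeadd  d
   10  cbbbbeeedeaddcaa$ecebcc  c
   11  ccbbbbeeedeaddcaa$ecebc  c
   12  cccbbbbeeedeaddcaa$eceb  b
   13  cebcccbbbbeeedeaddcaa$e  e
   14  dcaa$ecebcccbbbbeeedead  d
   15  ddcaa$ecebcccbbbbeeedea  a
   16  deaddcaa$ecebcccbbbbeee  e
   17  eaddcaa$ecebcccbbbbeeed  d
   18  ebcccbbbbeeedeaddcaa$ec  c
   19  ecebcccbbbbeeedeaddcaa$  $
   20  edeaddcaa$ecebcccbbbbee  e
   21  eedeaddcaa$ecebcccbbbbe  e
   22  eeedeaddcaa$ecebcccbbbb  b

aacecbbebdccbedaedc$eeb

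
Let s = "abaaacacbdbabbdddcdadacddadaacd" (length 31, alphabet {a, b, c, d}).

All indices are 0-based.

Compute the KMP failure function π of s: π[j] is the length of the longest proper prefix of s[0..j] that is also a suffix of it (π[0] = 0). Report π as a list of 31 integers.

[0, 0, 1, 1, 1, 0, 1, 0, 0, 0, 0, 1, 2, 0, 0, 0, 0, 0, 0, 1, 0, 1, 0, 0, 0, 1, 0, 1, 1, 0, 0]

π[0] = 0
j=1 s[j]='b': π[1]=0 (border '')
j=2 s[j]='a': π[2]=1 (border 'a')
j=3 s[j]='a': k: 1→0; π[3]=1 (border 'a')
j=4 s[j]='a': k: 1→0; π[4]=1 (border 'a')
j=5 s[j]='c': k: 1→0; π[5]=0 (border '')
j=6 s[j]='a': π[6]=1 (border 'a')
j=7 s[j]='c': k: 1→0; π[7]=0 (border '')
j=8 s[j]='b': π[8]=0 (border '')
j=9 s[j]='d': π[9]=0 (border '')
j=10 s[j]='b': π[10]=0 (border '')
j=11 s[j]='a': π[11]=1 (border 'a')
j=12 s[j]='b': π[12]=2 (border 'ab')
j=13 s[j]='b': k: 2→0; π[13]=0 (border '')
j=14 s[j]='d': π[14]=0 (border '')
j=15 s[j]='d': π[15]=0 (border '')
j=16 s[j]='d': π[16]=0 (border '')
j=17 s[j]='c': π[17]=0 (border '')
j=18 s[j]='d': π[18]=0 (border '')
j=19 s[j]='a': π[19]=1 (border 'a')
j=20 s[j]='d': k: 1→0; π[20]=0 (border '')
j=21 s[j]='a': π[21]=1 (border 'a')
j=22 s[j]='c': k: 1→0; π[22]=0 (border '')
j=23 s[j]='d': π[23]=0 (border '')
j=24 s[j]='d': π[24]=0 (border '')
j=25 s[j]='a': π[25]=1 (border 'a')
j=26 s[j]='d': k: 1→0; π[26]=0 (border '')
j=27 s[j]='a': π[27]=1 (border 'a')
j=28 s[j]='a': k: 1→0; π[28]=1 (border 'a')
j=29 s[j]='c': k: 1→0; π[29]=0 (border '')
j=30 s[j]='d': π[30]=0 (border '')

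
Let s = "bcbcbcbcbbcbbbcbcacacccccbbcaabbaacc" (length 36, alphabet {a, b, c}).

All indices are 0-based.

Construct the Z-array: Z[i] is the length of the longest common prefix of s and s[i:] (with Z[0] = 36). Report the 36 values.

Z[0]=36
i=1: fresh scan; Z[1]=0
i=2: fresh scan; Z[2]=7 grow→box=[2,9)
i=3: min(r-i=6, Z[1]=0)=0; Z[3]=0
i=4: min(r-i=5, Z[2]=7)=5; Z[4]=5
i=5: min(r-i=4, Z[3]=0)=0; Z[5]=0
i=6: min(r-i=3, Z[4]=5)=3; Z[6]=3
i=7: min(r-i=2, Z[5]=0)=0; Z[7]=0
i=8: min(r-i=1, Z[6]=3)=1; Z[8]=1
i=9: fresh scan; Z[9]=3 grow→box=[9,12)
i=10: min(r-i=2, Z[1]=0)=0; Z[10]=0
i=11: min(r-i=1, Z[2]=7)=1; Z[11]=1
i=12: fresh scan; Z[12]=1 grow→box=[12,13)
i=13: fresh scan; Z[13]=4 grow→box=[13,17)
i=14: min(r-i=3, Z[1]=0)=0; Z[14]=0
i=15: min(r-i=2, Z[2]=7)=2; Z[15]=2
i=16: min(r-i=1, Z[3]=0)=0; Z[16]=0
i=17: fresh scan; Z[17]=0
i=18: fresh scan; Z[18]=0
i=19: fresh scan; Z[19]=0
i=20: fresh scan; Z[20]=0
i=21: fresh scan; Z[21]=0
i=22: fresh scan; Z[22]=0
i=23: fresh scan; Z[23]=0
i=24: fresh scan; Z[24]=0
i=25: fresh scan; Z[25]=1 grow→box=[25,26)
i=26: fresh scan; Z[26]=2 grow→box=[26,28)
i=27: min(r-i=1, Z[1]=0)=0; Z[27]=0
i=28: fresh scan; Z[28]=0
i=29: fresh scan; Z[29]=0
i=30: fresh scan; Z[30]=1 grow→box=[30,31)
i=31: fresh scan; Z[31]=1 grow→box=[31,32)
i=32: fresh scan; Z[32]=0
i=33: fresh scan; Z[33]=0
i=34: fresh scan; Z[34]=0
i=35: fresh scan; Z[35]=0

[36, 0, 7, 0, 5, 0, 3, 0, 1, 3, 0, 1, 1, 4, 0, 2, 0, 0, 0, 0, 0, 0, 0, 0, 0, 1, 2, 0, 0, 0, 1, 1, 0, 0, 0, 0]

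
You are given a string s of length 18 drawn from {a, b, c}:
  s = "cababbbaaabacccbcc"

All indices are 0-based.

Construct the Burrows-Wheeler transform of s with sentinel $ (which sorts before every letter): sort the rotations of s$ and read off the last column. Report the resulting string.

rank  rotation             last
    0  $cababbbaaabacccbcc  c
    1  aaabacccbcc$cababbb  b
    2  aabacccbcc$cababbba  a
    3  ababbbaaabacccbcc$c  c
    4  abacccbcc$cababbbaa  a
    5  abbbaaabacccbcc$cab  b
    6  acccbcc$cababbbaaab  b
    7  baaabacccbcc$cababb  b
    8  babbbaaabacccbcc$ca  a
    9  bacccbcc$cababbbaaa  a
   10  bbaaabacccbcc$cabab  b
   11  bbbaaabacccbcc$caba  a
   12  bcc$cababbbaaabaccc  c
   13  c$cababbbaaabacccbc  c
   14  cababbbaaabacccbcc$  $
   15  cbcc$cababbbaaabacc  c
   16  cc$cababbbaaabacccb  b
   17  ccbcc$cababbbaaabac  c
   18  cccbcc$cababbbaaaba  a

cbacabbbaabacc$cbca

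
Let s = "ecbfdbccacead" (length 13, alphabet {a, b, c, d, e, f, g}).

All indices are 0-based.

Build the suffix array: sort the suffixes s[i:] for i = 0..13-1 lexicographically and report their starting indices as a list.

sorted suffixes:
  #0 SA[0]=8  'acead'
  #1 SA[1]=11  'ad'
  #2 SA[2]=5  'bccacead'
  #3 SA[3]=2  'bfdbccacead'
  #4 SA[4]=7  'cacead'
  #5 SA[5]=1  'cbfdbccacead'
  #6 SA[6]=6  'ccacead'
  #7 SA[7]=9  'cead'
  #8 SA[8]=12  'd'
  #9 SA[9]=4  'dbccacead'
  #10 SA[10]=10  'ead'
  #11 SA[11]=0  'ecbfdbccacead'
  #12 SA[12]=3  'fdbccacead'

[8, 11, 5, 2, 7, 1, 6, 9, 12, 4, 10, 0, 3]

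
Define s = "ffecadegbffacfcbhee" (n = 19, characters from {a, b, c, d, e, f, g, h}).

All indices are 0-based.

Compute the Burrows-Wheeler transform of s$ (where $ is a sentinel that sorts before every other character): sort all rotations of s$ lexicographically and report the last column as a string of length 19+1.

efcgcefaaefhdfcfb$eb

rank  rotation              last
    0  $ffecadegbffacfcbhee  e
    1  acfcbhee$ffecadegbff  f
    2  adegbffacfcbhee$ffec  c
    3  bffacfcbhee$ffecadeg  g
    4  bhee$ffecadegbffacfc  c
    5  cadegbffacfcbhee$ffe  e
    6  cbhee$ffecadegbffacf  f
    7  cfcbhee$ffecadegbffa  a
    8  degbffacfcbhee$ffeca  a
    9  e$ffecadegbffacfcbhe  e
   10  ecadegbffacfcbhee$ff  f
   11  ee$ffecadegbffacfcbh  h
   12  egbffacfcbhee$ffecad  d
   13  facfcbhee$ffecadegbf  f
   14  fcbhee$ffecadegbffac  c
   15  fecadegbffacfcbhee$f  f
   16  ffacfcbhee$ffecadegb  b
   17  ffecadegbffacfcbhee$  $
   18  gbffacfcbhee$ffecade  e
   19  hee$ffecadegbffacfcb  b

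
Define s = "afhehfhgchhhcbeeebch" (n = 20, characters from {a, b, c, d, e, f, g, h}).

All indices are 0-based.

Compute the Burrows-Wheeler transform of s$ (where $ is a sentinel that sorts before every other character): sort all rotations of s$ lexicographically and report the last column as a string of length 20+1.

h$echbgeebhahhchfefhc

rank  rotation               last
    0  $afhehfhgchhhcbeeebch  h
    1  afhehfhgchhhcbeeebch$  $
    2  bch$afhehfhgchhhcbeee  e
    3  beeebch$afhehfhgchhhc  c
    4  cbeeebch$afhehfhgchhh  h
    5  ch$afhehfhgchhhcbeeeb  b
    6  chhhcbeeebch$afhehfhg  g
    7  ebch$afhehfhgchhhcbee  e
    8  eebch$afhehfhgchhhcbe  e
    9  eeebch$afhehfhgchhhcb  b
   10  ehfhgchhhcbeeebch$afh  h
   11  fhehfhgchhhcbeeebch$a  a
   12  fhgchhhcbeeebch$afheh  h
   13  gchhhcbeeebch$afhehfh  h
   14  h$afhehfhgchhhcbeeebc  c
   15  hcbeeebch$afhehfhgchh  h
   16  hehfhgchhhcbeeebch$af  f
   17  hfhgchhhcbeeebch$afhe  e
   18  hgchhhcbeeebch$afhehf  f
   19  hhcbeeebch$afhehfhgch  h
   20  hhhcbeeebch$afhehfhgc  c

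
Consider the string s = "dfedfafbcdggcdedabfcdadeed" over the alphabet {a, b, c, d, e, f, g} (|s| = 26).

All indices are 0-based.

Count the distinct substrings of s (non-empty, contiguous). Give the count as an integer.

rank | idx | suffix
   0 |  16 | abfcdadeed
   1 |  21 | adeed
   2 |   5 | afbcdggcdedabfcdadeed
   3 |   7 | bcdggcdedabfcdadeed
   4 |  17 | bfcdadeed
   5 |  19 | cdadeed
   6 |  12 | cdedabfcdadeed
   7 |   8 | cdggcdedabfcdadeed
   8 |  25 | d
   9 |  15 | dabfcdadeed
  10 |  20 | dadeed
  11 |  13 | dedabfcdadeed
  12 |  22 | deed
  13 |   3 | dfafbcdggcdedabfcdadeed
  14 |   0 | dfedfafbcdggcdedabfcdadeed
  15 |   9 | dggcdedabfcdadeed
  16 |  24 | ed
  17 |  14 | edabfcdadeed
  18 |   2 | edfafbcdggcdedabfcdadeed
  19 |  23 | eed
  20 |   4 | fafbcdggcdedabfcdadeed
  21 |   6 | fbcdggcdedabfcdadeed
  22 |  18 | fcdadeed
  23 |   1 | fedfafbcdggcdedabfcdadeed
  24 |  11 | gcdedabfcdadeed
  25 |  10 | ggcdedabfcdadeed

SA = [16, 21, 5, 7, 17, 19, 12, 8, 25, 15, 20, 13, 22, 3, 0, 9, 24, 14, 2, 23, 4, 6, 18, 1, 11, 10]
rank  pair      lcp
   1  s[16:],s[21:]  1  'a'
   2  s[21:],s[5:]  1  'a'
   3  s[5:],s[7:]  0  ''
   4  s[7:],s[17:]  1  'b'
   5  s[17:],s[19:]  0  ''
   6  s[19:],s[12:]  2  'cd'
   7  s[12:],s[8:]  2  'cd'
   8  s[8:],s[25:]  0  ''
   9  s[25:],s[15:]  1  'd'
  10  s[15:],s[20:]  2  'da'
  11  s[20:],s[13:]  1  'd'
  12  s[13:],s[22:]  2  'de'
  13  s[22:],s[3:]  1  'd'
  14  s[3:],s[0:]  2  'df'
  15  s[0:],s[9:]  1  'd'
  16  s[9:],s[24:]  0  ''
  17  s[24:],s[14:]  2  'ed'
  18  s[14:],s[2:]  2  'ed'
  19  s[2:],s[23:]  1  'e'
  20  s[23:],s[4:]  0  ''
  21  s[4:],s[6:]  1  'f'
  22  s[6:],s[18:]  1  'f'
  23  s[18:],s[1:]  1  'f'
  24  s[1:],s[11:]  0  ''
  25  s[11:],s[10:]  1  'g'

n(n+1)/2 = 26·27/2 = 351
Σ LCP = 0 + 1 + 1 + 0 + 1 + 0 + 2 + 2 + 0 + 1 + 2 + 1 + 2 + 1 + 2 + 1 + 0 + 2 + 2 + 1 + 0 + 1 + 1 + 1 + 0 + 1 = 26
distinct = 351 − 26 = 325

325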